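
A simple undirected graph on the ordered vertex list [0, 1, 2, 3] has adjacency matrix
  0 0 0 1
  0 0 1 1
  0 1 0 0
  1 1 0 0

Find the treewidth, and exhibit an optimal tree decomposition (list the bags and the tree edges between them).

The largest bag has 2 vertices, giving width 1; this decomposition certifies tw(G) ≤ 1. Since G has at least one edge (e.g. 0–3), it is not an edgeless graph, so tw(G) ≥ 1. Combining the bounds, tw(G) = 1.

Treewidth 1.
One optimal decomposition is:
Bags: B1 = {0, 3}  B2 = {1, 3}  B3 = {1, 2}
Tree: B1–B2, B2–B3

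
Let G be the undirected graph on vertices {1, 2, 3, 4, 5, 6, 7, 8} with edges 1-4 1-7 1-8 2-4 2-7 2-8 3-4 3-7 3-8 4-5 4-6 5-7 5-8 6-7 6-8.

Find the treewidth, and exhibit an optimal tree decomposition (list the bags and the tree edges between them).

Each bag holds 4 vertices, so the decomposition has width 3, which upper-bounds the treewidth. For the lower bound: the 4 vertex sets {3,4}, {2,7}, {8}, {1} are disjoint, each induces a connected subgraph, and every pair is joined by at least one edge of G. Contracting each set to a single vertex therefore yields K_{4} as a minor, and since treewidth is minor-monotone, tw(G) ≥ tw(K_{4}) = 3. Combining the bounds, tw(G) = 3.

Treewidth 3.
One such decomposition:
Bags: B1 = {3, 4, 7, 8}  B2 = {2, 4, 7, 8}  B3 = {1, 4, 7, 8}  B4 = {4, 6, 7, 8}  B5 = {4, 5, 7, 8}
Tree: B1–B2, B2–B3, B3–B4, B4–B5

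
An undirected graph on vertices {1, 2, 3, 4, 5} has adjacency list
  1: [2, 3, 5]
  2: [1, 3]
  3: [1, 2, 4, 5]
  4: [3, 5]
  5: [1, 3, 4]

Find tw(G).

2

A width-2 tree decomposition is:
Bags: B1 = {1, 2, 3}  B2 = {1, 3, 5}  B3 = {3, 4, 5}
Tree: B1–B2, B2–B3
Each bag holds 3 vertices, so the decomposition has width 2, which upper-bounds the treewidth. Conversely, {1, 2, 3} is a clique of size 3, and the vertices of any clique must share a bag in every tree decomposition; so some bag has ≥ 3 vertices and tw(G) ≥ 2. The upper and lower bounds meet at 2, so that is the treewidth.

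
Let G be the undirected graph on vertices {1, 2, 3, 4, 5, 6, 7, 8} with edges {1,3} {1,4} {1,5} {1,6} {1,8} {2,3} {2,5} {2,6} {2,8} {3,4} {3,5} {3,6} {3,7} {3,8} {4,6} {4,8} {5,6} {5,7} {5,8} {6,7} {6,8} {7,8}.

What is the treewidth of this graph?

4

A width-4 tree decomposition is:
Bags: B1 = {1, 3, 5, 6, 8}  B2 = {1, 3, 4, 6, 8}  B3 = {3, 5, 6, 7, 8}  B4 = {2, 3, 5, 6, 8}
Tree: B1–B2, B1–B3, B3–B4
Every bag has size at most 5, so the width is 5 − 1 = 4 and tw(G) ≤ 4. On the other hand G contains the 5-clique {1, 3, 4, 6, 8}. A clique must lie in a single bag of any decomposition, so no decomposition can have width below 4. The upper and lower bounds meet at 4, so that is the treewidth.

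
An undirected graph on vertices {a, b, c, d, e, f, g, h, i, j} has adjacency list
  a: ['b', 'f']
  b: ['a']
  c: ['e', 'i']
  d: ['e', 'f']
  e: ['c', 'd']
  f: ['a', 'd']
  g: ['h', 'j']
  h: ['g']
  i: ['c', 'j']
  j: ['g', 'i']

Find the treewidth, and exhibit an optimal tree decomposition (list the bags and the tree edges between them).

Each bag holds 2 vertices, so the decomposition has width 1, which upper-bounds the treewidth. Since G has at least one edge (e.g. b–a), it is not an edgeless graph, so tw(G) ≥ 1. Hence tw(G) = 1 exactly.

Treewidth 1.
Bags: B1 = {a, b}  B2 = {a, f}  B3 = {d, f}  B4 = {d, e}  B5 = {c, e}  B6 = {c, i}  B7 = {i, j}  B8 = {g, j}  B9 = {g, h}
Tree: B1–B2, B2–B3, B3–B4, B4–B5, B5–B6, B6–B7, B7–B8, B8–B9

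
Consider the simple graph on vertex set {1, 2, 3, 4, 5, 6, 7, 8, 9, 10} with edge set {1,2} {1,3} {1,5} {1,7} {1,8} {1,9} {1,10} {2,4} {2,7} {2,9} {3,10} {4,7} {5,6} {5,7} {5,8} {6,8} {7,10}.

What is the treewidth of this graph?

A width-2 tree decomposition is:
Bags: B1 = {1, 2, 7}  B2 = {1, 7, 10}  B3 = {1, 5, 7}  B4 = {1, 5, 8}  B5 = {2, 4, 7}  B6 = {5, 6, 8}  B7 = {1, 3, 10}  B8 = {1, 2, 9}
Tree: B1–B2, B2–B3, B3–B4, B1–B5, B4–B6, B2–B7, B1–B8
Every bag has size at most 3, so the width is 3 − 1 = 2 and tw(G) ≤ 2. Conversely, {1, 5, 8} is a clique of size 3, and the vertices of any clique must share a bag in every tree decomposition; so some bag has ≥ 3 vertices and tw(G) ≥ 2. Hence tw(G) = 2 exactly.

2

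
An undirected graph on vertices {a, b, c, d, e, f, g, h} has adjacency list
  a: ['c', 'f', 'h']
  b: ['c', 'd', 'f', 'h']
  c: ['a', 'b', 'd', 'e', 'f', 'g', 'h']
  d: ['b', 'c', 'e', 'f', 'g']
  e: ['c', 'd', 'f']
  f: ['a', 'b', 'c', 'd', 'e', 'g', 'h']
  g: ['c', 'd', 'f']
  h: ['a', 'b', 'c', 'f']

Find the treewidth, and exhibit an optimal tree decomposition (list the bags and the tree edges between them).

The largest bag has 4 vertices, giving width 3; this decomposition certifies tw(G) ≤ 3. On the other hand G contains the 4-clique {c, d, f, g}. A clique must lie in a single bag of any decomposition, so no decomposition can have width below 3. Combining the bounds, tw(G) = 3.

Treewidth 3.
Bags: B1 = {c, d, e, f}  B2 = {b, c, d, f}  B3 = {b, c, f, h}  B4 = {c, d, f, g}  B5 = {a, c, f, h}
Tree: B1–B2, B2–B3, B1–B4, B3–B5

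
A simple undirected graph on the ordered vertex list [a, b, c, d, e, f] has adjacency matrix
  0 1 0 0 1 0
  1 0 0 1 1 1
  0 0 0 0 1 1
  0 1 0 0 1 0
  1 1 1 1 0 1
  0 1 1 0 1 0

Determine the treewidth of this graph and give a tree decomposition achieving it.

Treewidth 2.
One optimal decomposition is:
Bags: B1 = {b, e, f}  B2 = {c, e, f}  B3 = {a, b, e}  B4 = {b, d, e}
Tree: B1–B2, B1–B3, B3–B4

Every bag has size at most 3, so the width is 3 − 1 = 2 and tw(G) ≤ 2. On the other hand G contains the 3-clique {c, e, f}. A clique must lie in a single bag of any decomposition, so no decomposition can have width below 2. Therefore the treewidth is 2.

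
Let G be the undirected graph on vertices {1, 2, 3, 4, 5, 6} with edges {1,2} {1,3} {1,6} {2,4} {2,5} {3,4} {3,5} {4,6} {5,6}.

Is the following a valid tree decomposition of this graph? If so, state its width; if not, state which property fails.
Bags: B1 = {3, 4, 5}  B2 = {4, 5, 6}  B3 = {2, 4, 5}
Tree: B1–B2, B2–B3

No — vertex 1 appears in no bag.

A tree decomposition must satisfy three properties: every vertex lies in some bag; for every edge, both endpoints lie together in some bag; and for every vertex, the bags containing it form a connected subtree. Here vertex 1 appears in no bag, so the decomposition is invalid.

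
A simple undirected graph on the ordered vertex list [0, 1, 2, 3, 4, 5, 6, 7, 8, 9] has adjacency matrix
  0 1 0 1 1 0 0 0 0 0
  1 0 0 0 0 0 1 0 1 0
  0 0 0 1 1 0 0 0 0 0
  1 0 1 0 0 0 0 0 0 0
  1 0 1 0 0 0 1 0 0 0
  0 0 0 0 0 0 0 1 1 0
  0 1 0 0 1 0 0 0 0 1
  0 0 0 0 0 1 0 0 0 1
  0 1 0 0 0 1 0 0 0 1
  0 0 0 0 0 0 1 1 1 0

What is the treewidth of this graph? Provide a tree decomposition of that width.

Every bag has size at most 3, so the width is 3 − 1 = 2 and tw(G) ≤ 2. Since 5–7–9–8–5 is a cycle in G, G is not acyclic. Forests are exactly the graphs of treewidth ≤ 1, so tw(G) ≥ 2. Combining the bounds, tw(G) = 2.

Treewidth 2.
Bags: B1 = {5, 7, 8}  B2 = {7, 8, 9}  B3 = {1, 8, 9}  B4 = {1, 6, 9}  B5 = {0, 1, 6}  B6 = {0, 4, 6}  B7 = {0, 3, 4}  B8 = {2, 3, 4}
Tree: B1–B2, B2–B3, B3–B4, B4–B5, B5–B6, B6–B7, B7–B8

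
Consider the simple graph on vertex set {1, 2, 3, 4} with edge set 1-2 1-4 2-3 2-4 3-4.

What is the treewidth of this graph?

2

A width-2 tree decomposition is:
Bags: B1 = {1, 2, 4}  B2 = {2, 3, 4}
Tree: B1–B2
Every bag has size at most 3, so the width is 3 − 1 = 2 and tw(G) ≤ 2. For the lower bound, the 3 vertices {1, 2, 4} are pairwise adjacent, and any tree decomposition puts a clique entirely inside one bag — forcing width ≥ 2. The upper and lower bounds meet at 2, so that is the treewidth.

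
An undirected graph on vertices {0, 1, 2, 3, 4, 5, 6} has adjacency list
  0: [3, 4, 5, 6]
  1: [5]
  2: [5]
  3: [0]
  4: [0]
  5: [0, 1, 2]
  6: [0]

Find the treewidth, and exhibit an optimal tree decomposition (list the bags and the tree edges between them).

Treewidth 1.
Bags: B1 = {0, 5}  B2 = {0, 4}  B3 = {2, 5}  B4 = {0, 3}  B5 = {1, 5}  B6 = {0, 6}
Tree: B1–B2, B1–B3, B2–B4, B1–B5, B4–B6

Every bag has size at most 2, so the width is 2 − 1 = 1 and tw(G) ≤ 1. Since G has at least one edge (e.g. 5–0), it is not an edgeless graph, so tw(G) ≥ 1. The upper and lower bounds meet at 1, so that is the treewidth.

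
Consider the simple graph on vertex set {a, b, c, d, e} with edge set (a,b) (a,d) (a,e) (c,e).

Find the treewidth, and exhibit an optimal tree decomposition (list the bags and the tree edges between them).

Every bag has size at most 2, so the width is 2 − 1 = 1 and tw(G) ≤ 1. Since G has at least one edge (e.g. a–b), it is not an edgeless graph, so tw(G) ≥ 1. The upper and lower bounds meet at 1, so that is the treewidth.

Treewidth 1.
Bags: B1 = {a, b}  B2 = {a, e}  B3 = {c, e}  B4 = {a, d}
Tree: B1–B2, B2–B3, B1–B4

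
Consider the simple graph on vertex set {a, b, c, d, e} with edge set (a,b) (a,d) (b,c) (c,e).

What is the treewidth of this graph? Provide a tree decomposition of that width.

Each bag holds 2 vertices, so the decomposition has width 1, which upper-bounds the treewidth. G has an edge, so its treewidth is at least 1. Hence tw(G) = 1 exactly.

Treewidth 1.
One such decomposition:
Bags: B1 = {a, d}  B2 = {a, b}  B3 = {b, c}  B4 = {c, e}
Tree: B1–B2, B2–B3, B3–B4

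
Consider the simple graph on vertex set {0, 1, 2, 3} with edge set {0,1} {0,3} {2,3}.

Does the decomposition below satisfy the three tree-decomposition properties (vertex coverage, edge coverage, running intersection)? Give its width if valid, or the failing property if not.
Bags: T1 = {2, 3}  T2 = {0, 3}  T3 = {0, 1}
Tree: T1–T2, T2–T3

Yes; width 1.

Checking the three conditions: (i) the bags cover all of {0, 1, 2, 3}; (ii) for each edge, some bag contains both endpoints; (iii) the bags containing any fixed vertex form a subtree. All hold, so the decomposition is valid with width 2 − 1 = 1.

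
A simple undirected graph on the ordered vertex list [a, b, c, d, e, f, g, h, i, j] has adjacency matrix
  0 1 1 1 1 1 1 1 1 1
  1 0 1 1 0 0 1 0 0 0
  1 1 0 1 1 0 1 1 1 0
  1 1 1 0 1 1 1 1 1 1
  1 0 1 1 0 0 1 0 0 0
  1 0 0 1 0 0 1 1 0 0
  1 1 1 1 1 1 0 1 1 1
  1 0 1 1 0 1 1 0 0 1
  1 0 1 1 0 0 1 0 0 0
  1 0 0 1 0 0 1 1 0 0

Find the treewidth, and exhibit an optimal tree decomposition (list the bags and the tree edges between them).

Treewidth 4.
One such decomposition:
Bags: B1 = {a, c, d, g, h}  B2 = {a, b, c, d, g}  B3 = {a, c, d, e, g}  B4 = {a, c, d, g, i}  B5 = {a, d, g, h, j}  B6 = {a, d, f, g, h}
Tree: B1–B2, B2–B3, B3–B4, B1–B5, B5–B6

Each bag holds 5 vertices, so the decomposition has width 4, which upper-bounds the treewidth. On the other hand G contains the 5-clique {a, d, g, h, j}. A clique must lie in a single bag of any decomposition, so no decomposition can have width below 4. Hence tw(G) = 4 exactly.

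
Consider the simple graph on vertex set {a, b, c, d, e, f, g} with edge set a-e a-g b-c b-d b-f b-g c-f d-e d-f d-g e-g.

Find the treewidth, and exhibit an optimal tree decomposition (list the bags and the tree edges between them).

Treewidth 2.
One such decomposition:
Bags: B1 = {b, d, g}  B2 = {b, d, f}  B3 = {d, e, g}  B4 = {a, e, g}  B5 = {b, c, f}
Tree: B1–B2, B1–B3, B3–B4, B2–B5

The largest bag has 3 vertices, giving width 2; this decomposition certifies tw(G) ≤ 2. For the lower bound, the 3 vertices {d, e, g} are pairwise adjacent, and any tree decomposition puts a clique entirely inside one bag — forcing width ≥ 2. Hence tw(G) = 2 exactly.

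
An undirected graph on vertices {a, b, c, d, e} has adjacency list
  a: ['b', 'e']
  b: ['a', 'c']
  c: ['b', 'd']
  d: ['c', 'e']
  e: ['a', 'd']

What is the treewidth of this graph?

2

A width-2 tree decomposition is:
Bags: B1 = {a, d, e}  B2 = {a, b, d}  B3 = {b, c, d}
Tree: B1–B2, B2–B3
Each bag holds 3 vertices, so the decomposition has width 2, which upper-bounds the treewidth. For the lower bound, G contains the cycle d–e–a–b–c–d, so G is not a forest; only forests have treewidth ≤ 1, hence tw(G) ≥ 2. Therefore the treewidth is 2.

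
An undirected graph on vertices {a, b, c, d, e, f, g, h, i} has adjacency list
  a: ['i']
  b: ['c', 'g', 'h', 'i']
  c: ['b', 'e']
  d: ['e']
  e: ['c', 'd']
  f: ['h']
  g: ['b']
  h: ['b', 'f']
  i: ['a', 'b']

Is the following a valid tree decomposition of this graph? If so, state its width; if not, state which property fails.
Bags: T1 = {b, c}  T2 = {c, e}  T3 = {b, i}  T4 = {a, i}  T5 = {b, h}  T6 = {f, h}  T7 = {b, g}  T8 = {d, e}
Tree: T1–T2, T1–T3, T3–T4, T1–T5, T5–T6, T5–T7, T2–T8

Every vertex of G appears in some bag (union = {a, b, c, d, e, f, g, h, i}); every edge is covered by a bag; and for each vertex v the set of bags containing v is connected in the bag tree. The decomposition is therefore valid. The largest bag has 2 vertices, so the width is 1.

Yes; width 1.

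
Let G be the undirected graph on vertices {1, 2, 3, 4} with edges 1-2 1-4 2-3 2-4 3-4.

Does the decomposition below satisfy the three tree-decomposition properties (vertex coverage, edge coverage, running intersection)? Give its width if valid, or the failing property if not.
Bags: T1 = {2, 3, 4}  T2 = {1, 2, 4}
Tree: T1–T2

Yes; width 2.

Checking the three conditions: (i) the bags cover all of {1, 2, 3, 4}; (ii) for each edge, some bag contains both endpoints; (iii) the bags containing any fixed vertex form a subtree. All hold, so the decomposition is valid with width 3 − 1 = 2.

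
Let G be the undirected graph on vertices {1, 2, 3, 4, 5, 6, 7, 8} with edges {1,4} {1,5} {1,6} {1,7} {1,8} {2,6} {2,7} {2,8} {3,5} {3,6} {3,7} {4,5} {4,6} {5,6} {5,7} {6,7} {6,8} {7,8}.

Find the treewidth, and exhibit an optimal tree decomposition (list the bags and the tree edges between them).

The largest bag has 4 vertices, giving width 3; this decomposition certifies tw(G) ≤ 3. For the lower bound, the 4 vertices {1, 4, 5, 6} are pairwise adjacent, and any tree decomposition puts a clique entirely inside one bag — forcing width ≥ 3. Combining the bounds, tw(G) = 3.

Treewidth 3.
One optimal decomposition is:
Bags: B1 = {3, 5, 6, 7}  B2 = {1, 5, 6, 7}  B3 = {1, 4, 5, 6}  B4 = {1, 6, 7, 8}  B5 = {2, 6, 7, 8}
Tree: B1–B2, B2–B3, B2–B4, B4–B5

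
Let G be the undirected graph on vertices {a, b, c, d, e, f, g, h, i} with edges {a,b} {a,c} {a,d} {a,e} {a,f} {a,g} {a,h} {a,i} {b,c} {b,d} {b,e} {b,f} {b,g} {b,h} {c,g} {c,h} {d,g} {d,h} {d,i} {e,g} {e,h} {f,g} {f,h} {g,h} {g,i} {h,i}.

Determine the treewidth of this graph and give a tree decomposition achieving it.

The largest bag has 5 vertices, giving width 4; this decomposition certifies tw(G) ≤ 4. For the lower bound, the 5 vertices {a, b, d, g, h} are pairwise adjacent, and any tree decomposition puts a clique entirely inside one bag — forcing width ≥ 4. The upper and lower bounds meet at 4, so that is the treewidth.

Treewidth 4.
Bags: B1 = {a, b, d, g, h}  B2 = {a, d, g, h, i}  B3 = {a, b, f, g, h}  B4 = {a, b, e, g, h}  B5 = {a, b, c, g, h}
Tree: B1–B2, B1–B3, B1–B4, B1–B5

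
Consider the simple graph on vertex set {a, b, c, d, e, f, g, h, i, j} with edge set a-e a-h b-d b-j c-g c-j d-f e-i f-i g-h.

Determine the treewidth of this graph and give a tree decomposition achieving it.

Each bag holds 3 vertices, so the decomposition has width 2, which upper-bounds the treewidth. Since c–g–h–a–e–i–f–d–b–j–c is a cycle in G, G is not acyclic. Forests are exactly the graphs of treewidth ≤ 1, so tw(G) ≥ 2. The upper and lower bounds meet at 2, so that is the treewidth.

Treewidth 2.
Bags: B1 = {c, g, h}  B2 = {a, c, h}  B3 = {a, c, e}  B4 = {c, e, i}  B5 = {c, f, i}  B6 = {c, d, f}  B7 = {b, c, d}  B8 = {b, c, j}
Tree: B1–B2, B2–B3, B3–B4, B4–B5, B5–B6, B6–B7, B7–B8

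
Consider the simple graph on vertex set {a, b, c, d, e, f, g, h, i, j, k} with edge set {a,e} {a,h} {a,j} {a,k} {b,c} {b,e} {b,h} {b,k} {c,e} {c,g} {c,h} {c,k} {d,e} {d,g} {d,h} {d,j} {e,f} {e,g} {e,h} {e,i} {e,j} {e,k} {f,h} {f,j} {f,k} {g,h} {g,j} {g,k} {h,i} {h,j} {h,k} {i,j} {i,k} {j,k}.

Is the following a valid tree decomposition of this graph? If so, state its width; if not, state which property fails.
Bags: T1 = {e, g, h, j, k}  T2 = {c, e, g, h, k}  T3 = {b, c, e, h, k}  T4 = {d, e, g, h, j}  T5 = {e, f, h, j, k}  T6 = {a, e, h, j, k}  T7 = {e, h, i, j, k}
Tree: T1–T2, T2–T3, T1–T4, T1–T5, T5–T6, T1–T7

Yes; width 4.

Every vertex of G appears in some bag (union = {a, b, c, d, e, f, g, h, i, j, k}); every edge is covered by a bag; and for each vertex v the set of bags containing v is connected in the bag tree. The decomposition is therefore valid. The largest bag has 5 vertices, so the width is 4.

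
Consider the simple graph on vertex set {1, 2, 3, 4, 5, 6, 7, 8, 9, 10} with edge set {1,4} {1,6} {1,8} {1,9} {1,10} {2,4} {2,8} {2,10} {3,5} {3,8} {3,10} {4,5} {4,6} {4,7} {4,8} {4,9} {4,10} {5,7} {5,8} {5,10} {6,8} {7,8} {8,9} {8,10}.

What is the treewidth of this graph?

3

A width-3 tree decomposition is:
Bags: B1 = {4, 5, 8, 10}  B2 = {2, 4, 8, 10}  B3 = {1, 4, 8, 10}  B4 = {1, 4, 6, 8}  B5 = {1, 4, 8, 9}  B6 = {3, 5, 8, 10}  B7 = {4, 5, 7, 8}
Tree: B1–B2, B1–B3, B3–B4, B3–B5, B1–B6, B1–B7
The largest bag has 4 vertices, giving width 3; this decomposition certifies tw(G) ≤ 3. On the other hand G contains the 4-clique {3, 5, 8, 10}. A clique must lie in a single bag of any decomposition, so no decomposition can have width below 3. Hence tw(G) = 3 exactly.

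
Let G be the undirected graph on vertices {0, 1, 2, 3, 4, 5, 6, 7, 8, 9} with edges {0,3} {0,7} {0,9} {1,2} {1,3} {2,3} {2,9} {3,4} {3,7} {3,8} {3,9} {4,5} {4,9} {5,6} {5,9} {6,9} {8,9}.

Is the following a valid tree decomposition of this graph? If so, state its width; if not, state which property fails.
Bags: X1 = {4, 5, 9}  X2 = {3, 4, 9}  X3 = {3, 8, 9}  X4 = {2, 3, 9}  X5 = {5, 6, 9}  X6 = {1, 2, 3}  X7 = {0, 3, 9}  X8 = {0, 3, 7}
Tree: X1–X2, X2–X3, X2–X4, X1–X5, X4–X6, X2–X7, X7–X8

Yes; width 2.

Vertex coverage: the bags together contain {0, 1, 2, 3, 4, 5, 6, 7, 8, 9}, the full vertex set. Edge coverage: each edge of G has both endpoints in at least one bag. Running intersection: for every vertex, the bags containing it form a connected subtree. All three properties hold, so this is a valid tree decomposition of width max|bag| − 1 = 2, and hence tw(G) ≤ 2.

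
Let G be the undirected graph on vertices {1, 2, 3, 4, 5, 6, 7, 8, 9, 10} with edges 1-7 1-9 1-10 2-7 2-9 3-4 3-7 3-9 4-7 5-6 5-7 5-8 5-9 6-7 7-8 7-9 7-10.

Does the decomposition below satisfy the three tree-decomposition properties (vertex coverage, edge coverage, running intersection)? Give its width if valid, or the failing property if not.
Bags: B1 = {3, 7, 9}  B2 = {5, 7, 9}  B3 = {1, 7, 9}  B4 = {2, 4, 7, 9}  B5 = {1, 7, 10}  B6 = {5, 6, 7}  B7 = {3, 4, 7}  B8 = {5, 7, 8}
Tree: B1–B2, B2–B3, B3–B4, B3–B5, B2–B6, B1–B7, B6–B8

No — bags containing vertex 4 are not connected in the tree.

A tree decomposition must satisfy three properties: every vertex lies in some bag; for every edge, both endpoints lie together in some bag; and for every vertex, the bags containing it form a connected subtree. Here bags containing vertex 4 are not connected in the tree, so the decomposition is invalid.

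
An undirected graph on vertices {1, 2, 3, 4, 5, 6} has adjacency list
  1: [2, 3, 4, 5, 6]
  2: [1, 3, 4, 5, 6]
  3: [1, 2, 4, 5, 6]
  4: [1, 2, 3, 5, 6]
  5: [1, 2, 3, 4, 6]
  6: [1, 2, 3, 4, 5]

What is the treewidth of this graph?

A width-5 tree decomposition is:
Bags: B1 = {1, 2, 3, 4, 5, 6}
Tree: (single bag)
With just one bag of size 6, the width is 6 − 1 = 5, so tw(G) ≤ 5. On the other hand G contains the 6-clique {1, 2, 3, 4, 5, 6}. A clique must lie in a single bag of any decomposition, so no decomposition can have width below 5. The upper and lower bounds meet at 5, so that is the treewidth.

5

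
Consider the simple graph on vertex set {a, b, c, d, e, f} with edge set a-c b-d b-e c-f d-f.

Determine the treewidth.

A width-1 tree decomposition is:
Bags: B1 = {a, c}  B2 = {c, f}  B3 = {d, f}  B4 = {b, d}  B5 = {b, e}
Tree: B1–B2, B2–B3, B3–B4, B4–B5
Each bag holds 2 vertices, so the decomposition has width 1, which upper-bounds the treewidth. Since G has at least one edge (e.g. a–c), it is not an edgeless graph, so tw(G) ≥ 1. The upper and lower bounds meet at 1, so that is the treewidth.

1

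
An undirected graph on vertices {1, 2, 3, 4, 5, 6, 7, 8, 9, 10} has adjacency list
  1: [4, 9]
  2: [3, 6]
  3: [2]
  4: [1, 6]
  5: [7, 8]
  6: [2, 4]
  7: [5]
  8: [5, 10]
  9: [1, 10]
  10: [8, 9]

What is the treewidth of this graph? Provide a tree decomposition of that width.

Every bag has size at most 2, so the width is 2 − 1 = 1 and tw(G) ≤ 1. Since G has at least one edge (e.g. 7–5), it is not an edgeless graph, so tw(G) ≥ 1. Therefore the treewidth is 1.

Treewidth 1.
One optimal decomposition is:
Bags: B1 = {5, 7}  B2 = {5, 8}  B3 = {8, 10}  B4 = {9, 10}  B5 = {1, 9}  B6 = {1, 4}  B7 = {4, 6}  B8 = {2, 6}  B9 = {2, 3}
Tree: B1–B2, B2–B3, B3–B4, B4–B5, B5–B6, B6–B7, B7–B8, B8–B9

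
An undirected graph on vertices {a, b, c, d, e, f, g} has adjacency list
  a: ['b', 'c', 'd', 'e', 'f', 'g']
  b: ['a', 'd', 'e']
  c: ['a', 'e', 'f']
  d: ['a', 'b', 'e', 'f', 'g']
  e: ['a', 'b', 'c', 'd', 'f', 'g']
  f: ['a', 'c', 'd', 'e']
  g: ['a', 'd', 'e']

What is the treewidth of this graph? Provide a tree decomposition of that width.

Each bag holds 4 vertices, so the decomposition has width 3, which upper-bounds the treewidth. Conversely, {a, d, e, g} is a clique of size 4, and the vertices of any clique must share a bag in every tree decomposition; so some bag has ≥ 4 vertices and tw(G) ≥ 3. Therefore the treewidth is 3.

Treewidth 3.
Bags: B1 = {a, c, e, f}  B2 = {a, d, e, f}  B3 = {a, d, e, g}  B4 = {a, b, d, e}
Tree: B1–B2, B2–B3, B3–B4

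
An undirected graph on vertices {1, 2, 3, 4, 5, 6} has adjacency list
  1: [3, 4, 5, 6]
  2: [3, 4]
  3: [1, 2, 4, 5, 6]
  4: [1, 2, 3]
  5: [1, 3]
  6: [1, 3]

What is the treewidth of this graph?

A width-2 tree decomposition is:
Bags: B1 = {1, 3, 4}  B2 = {1, 3, 5}  B3 = {2, 3, 4}  B4 = {1, 3, 6}
Tree: B1–B2, B1–B3, B2–B4
The largest bag has 3 vertices, giving width 2; this decomposition certifies tw(G) ≤ 2. On the other hand G contains the 3-clique {1, 3, 4}. A clique must lie in a single bag of any decomposition, so no decomposition can have width below 2. The upper and lower bounds meet at 2, so that is the treewidth.

2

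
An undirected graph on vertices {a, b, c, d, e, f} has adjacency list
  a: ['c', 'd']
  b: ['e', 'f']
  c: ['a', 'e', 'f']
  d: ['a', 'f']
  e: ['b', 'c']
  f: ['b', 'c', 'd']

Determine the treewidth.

2

A width-2 tree decomposition is:
Bags: B1 = {a, c, d}  B2 = {c, d, f}  B3 = {c, e, f}  B4 = {b, e, f}
Tree: B1–B2, B2–B3, B3–B4
Every bag has size at most 3, so the width is 3 − 1 = 2 and tw(G) ≤ 2. The edges a–d–f–c–a form a cycle, so G is not a tree and its treewidth is at least 2. Therefore the treewidth is 2.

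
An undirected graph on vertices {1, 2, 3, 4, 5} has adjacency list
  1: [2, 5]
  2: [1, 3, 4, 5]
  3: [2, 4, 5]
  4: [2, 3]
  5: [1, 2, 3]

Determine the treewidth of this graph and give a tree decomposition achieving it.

Treewidth 2.
One such decomposition:
Bags: B1 = {2, 3, 5}  B2 = {1, 2, 5}  B3 = {2, 3, 4}
Tree: B1–B2, B1–B3

The largest bag has 3 vertices, giving width 2; this decomposition certifies tw(G) ≤ 2. For the lower bound, the 3 vertices {1, 2, 5} are pairwise adjacent, and any tree decomposition puts a clique entirely inside one bag — forcing width ≥ 2. Therefore the treewidth is 2.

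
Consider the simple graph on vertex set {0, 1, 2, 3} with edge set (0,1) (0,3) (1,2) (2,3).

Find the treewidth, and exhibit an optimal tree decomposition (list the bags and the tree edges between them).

Every bag has size at most 3, so the width is 3 − 1 = 2 and tw(G) ≤ 2. The edges 3–0–1–2–3 form a cycle, so G is not a tree and its treewidth is at least 2. Hence tw(G) = 2 exactly.

Treewidth 2.
Bags: B1 = {0, 1, 3}  B2 = {1, 2, 3}
Tree: B1–B2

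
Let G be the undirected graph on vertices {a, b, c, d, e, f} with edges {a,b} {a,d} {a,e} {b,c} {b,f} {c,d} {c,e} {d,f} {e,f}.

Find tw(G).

A width-3 tree decomposition is:
Bags: B1 = {a, c, e, f}  B2 = {a, c, d, f}  B3 = {a, b, c, f}
Tree: B1–B2, B2–B3
The largest bag has 4 vertices, giving width 3; this decomposition certifies tw(G) ≤ 3. For the lower bound: the 4 vertex sets {c,e}, {d,f}, {a}, {b} are disjoint, each induces a connected subgraph, and every pair is joined by at least one edge of G. Contracting each set to a single vertex therefore yields K_{4} as a minor, and since treewidth is minor-monotone, tw(G) ≥ tw(K_{4}) = 3. Hence tw(G) = 3 exactly.

3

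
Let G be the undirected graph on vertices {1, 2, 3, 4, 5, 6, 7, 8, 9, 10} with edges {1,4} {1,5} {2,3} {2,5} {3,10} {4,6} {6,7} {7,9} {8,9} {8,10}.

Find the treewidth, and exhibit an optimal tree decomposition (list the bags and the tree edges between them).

Treewidth 2.
One optimal decomposition is:
Bags: B1 = {7, 8, 9}  B2 = {6, 7, 8}  B3 = {4, 6, 8}  B4 = {1, 4, 8}  B5 = {1, 5, 8}  B6 = {2, 5, 8}  B7 = {2, 3, 8}  B8 = {3, 8, 10}
Tree: B1–B2, B2–B3, B3–B4, B4–B5, B5–B6, B6–B7, B7–B8

The largest bag has 3 vertices, giving width 2; this decomposition certifies tw(G) ≤ 2. For the lower bound, G contains the cycle 8–9–7–6–4–1–5–2–3–10–8, so G is not a forest; only forests have treewidth ≤ 1, hence tw(G) ≥ 2. Combining the bounds, tw(G) = 2.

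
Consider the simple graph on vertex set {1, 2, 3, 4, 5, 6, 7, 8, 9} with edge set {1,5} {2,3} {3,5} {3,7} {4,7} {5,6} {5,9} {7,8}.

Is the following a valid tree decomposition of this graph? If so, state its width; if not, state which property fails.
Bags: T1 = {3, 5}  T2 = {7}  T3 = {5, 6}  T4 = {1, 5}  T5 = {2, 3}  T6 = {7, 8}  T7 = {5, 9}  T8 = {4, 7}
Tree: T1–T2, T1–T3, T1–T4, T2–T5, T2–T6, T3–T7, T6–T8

No — edge (3,7) lies in no bag.

A tree decomposition must satisfy three properties: every vertex lies in some bag; for every edge, both endpoints lie together in some bag; and for every vertex, the bags containing it form a connected subtree. Here edge (3,7) lies in no bag, so the decomposition is invalid.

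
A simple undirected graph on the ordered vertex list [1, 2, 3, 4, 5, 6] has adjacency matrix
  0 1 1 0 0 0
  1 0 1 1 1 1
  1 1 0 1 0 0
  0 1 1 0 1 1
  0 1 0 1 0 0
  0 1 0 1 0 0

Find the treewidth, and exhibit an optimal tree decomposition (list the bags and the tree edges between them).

The largest bag has 3 vertices, giving width 2; this decomposition certifies tw(G) ≤ 2. On the other hand G contains the 3-clique {1, 2, 3}. A clique must lie in a single bag of any decomposition, so no decomposition can have width below 2. Hence tw(G) = 2 exactly.

Treewidth 2.
One such decomposition:
Bags: B1 = {2, 4, 5}  B2 = {2, 3, 4}  B3 = {2, 4, 6}  B4 = {1, 2, 3}
Tree: B1–B2, B1–B3, B2–B4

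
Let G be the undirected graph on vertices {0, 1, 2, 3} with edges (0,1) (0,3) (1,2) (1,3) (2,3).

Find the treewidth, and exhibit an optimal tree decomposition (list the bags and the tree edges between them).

Treewidth 2.
One such decomposition:
Bags: B1 = {0, 1, 3}  B2 = {1, 2, 3}
Tree: B1–B2

Every bag has size at most 3, so the width is 3 − 1 = 2 and tw(G) ≤ 2. Conversely, {0, 1, 3} is a clique of size 3, and the vertices of any clique must share a bag in every tree decomposition; so some bag has ≥ 3 vertices and tw(G) ≥ 2. The upper and lower bounds meet at 2, so that is the treewidth.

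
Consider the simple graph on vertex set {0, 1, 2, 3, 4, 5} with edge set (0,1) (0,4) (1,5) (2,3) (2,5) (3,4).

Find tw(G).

A width-2 tree decomposition is:
Bags: B1 = {2, 3, 5}  B2 = {1, 3, 5}  B3 = {0, 1, 3}  B4 = {0, 3, 4}
Tree: B1–B2, B2–B3, B3–B4
The largest bag has 3 vertices, giving width 2; this decomposition certifies tw(G) ≤ 2. For the lower bound, G contains the cycle 3–2–5–1–0–4–3, so G is not a forest; only forests have treewidth ≤ 1, hence tw(G) ≥ 2. Therefore the treewidth is 2.

2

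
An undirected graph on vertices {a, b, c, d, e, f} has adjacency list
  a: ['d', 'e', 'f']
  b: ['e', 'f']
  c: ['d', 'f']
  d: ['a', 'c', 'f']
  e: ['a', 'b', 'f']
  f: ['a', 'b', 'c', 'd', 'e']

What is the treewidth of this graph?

2

A width-2 tree decomposition is:
Bags: B1 = {a, e, f}  B2 = {a, d, f}  B3 = {b, e, f}  B4 = {c, d, f}
Tree: B1–B2, B1–B3, B2–B4
Every bag has size at most 3, so the width is 3 − 1 = 2 and tw(G) ≤ 2. Conversely, {c, d, f} is a clique of size 3, and the vertices of any clique must share a bag in every tree decomposition; so some bag has ≥ 3 vertices and tw(G) ≥ 2. Hence tw(G) = 2 exactly.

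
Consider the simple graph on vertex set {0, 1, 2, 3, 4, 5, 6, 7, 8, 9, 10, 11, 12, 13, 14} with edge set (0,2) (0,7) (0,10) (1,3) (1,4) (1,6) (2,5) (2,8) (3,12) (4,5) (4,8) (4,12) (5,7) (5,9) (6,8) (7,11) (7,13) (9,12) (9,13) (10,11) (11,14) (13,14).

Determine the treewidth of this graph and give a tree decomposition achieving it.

Every bag has size at most 4, so the width is 4 − 1 = 3 and tw(G) ≤ 3. For the lower bound: the 4 vertex sets {10,11,14}, {0}, {7}, {2,5,9,13} are disjoint, each induces a connected subgraph, and every pair is joined by at least one edge of G. Contracting each set to a single vertex therefore yields K_{4} as a minor, and since treewidth is minor-monotone, tw(G) ≥ tw(K_{4}) = 3. Combining the bounds, tw(G) = 3.

Treewidth 3.
Bags: B1 = {0, 10, 11, 14}  B2 = {0, 7, 11, 14}  B3 = {0, 7, 13, 14}  B4 = {0, 2, 7, 13}  B5 = {2, 5, 7, 13}  B6 = {2, 5, 9, 13}  B7 = {2, 5, 8, 9}  B8 = {4, 5, 8, 9}  B9 = {4, 8, 9, 12}  B10 = {4, 6, 8, 12}  B11 = {1, 4, 6, 12}  B12 = {1, 3, 6, 12}
Tree: B1–B2, B2–B3, B3–B4, B4–B5, B5–B6, B6–B7, B7–B8, B8–B9, B9–B10, B10–B11, B11–B12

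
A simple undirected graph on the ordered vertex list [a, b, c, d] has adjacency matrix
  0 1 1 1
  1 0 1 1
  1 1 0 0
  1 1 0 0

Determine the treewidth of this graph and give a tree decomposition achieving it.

Treewidth 2.
One such decomposition:
Bags: B1 = {a, b, d}  B2 = {a, b, c}
Tree: B1–B2

Each bag holds 3 vertices, so the decomposition has width 2, which upper-bounds the treewidth. For the lower bound, the 3 vertices {a, b, d} are pairwise adjacent, and any tree decomposition puts a clique entirely inside one bag — forcing width ≥ 2. Therefore the treewidth is 2.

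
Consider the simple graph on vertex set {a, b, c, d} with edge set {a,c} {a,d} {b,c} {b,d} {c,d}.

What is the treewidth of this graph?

2

A width-2 tree decomposition is:
Bags: B1 = {b, c, d}  B2 = {a, c, d}
Tree: B1–B2
Each bag holds 3 vertices, so the decomposition has width 2, which upper-bounds the treewidth. On the other hand G contains the 3-clique {a, c, d}. A clique must lie in a single bag of any decomposition, so no decomposition can have width below 2. Therefore the treewidth is 2.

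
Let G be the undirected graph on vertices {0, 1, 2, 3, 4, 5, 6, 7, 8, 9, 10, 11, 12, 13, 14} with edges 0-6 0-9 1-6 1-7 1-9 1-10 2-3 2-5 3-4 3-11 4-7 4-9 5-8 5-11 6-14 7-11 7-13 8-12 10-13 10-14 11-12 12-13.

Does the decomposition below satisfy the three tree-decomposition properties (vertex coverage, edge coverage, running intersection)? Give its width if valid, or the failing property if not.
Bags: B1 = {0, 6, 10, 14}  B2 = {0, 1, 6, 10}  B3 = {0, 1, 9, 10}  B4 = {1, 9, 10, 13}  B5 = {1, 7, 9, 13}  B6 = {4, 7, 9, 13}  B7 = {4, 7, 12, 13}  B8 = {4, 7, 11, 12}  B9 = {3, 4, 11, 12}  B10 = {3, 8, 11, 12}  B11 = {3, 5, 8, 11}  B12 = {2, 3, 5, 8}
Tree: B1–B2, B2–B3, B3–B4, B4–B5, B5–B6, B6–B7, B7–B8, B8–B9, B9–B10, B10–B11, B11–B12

Checking the three conditions: (i) the bags cover all of {0, 1, 2, 3, 4, 5, 6, 7, 8, 9, 10, 11, 12, 13, 14}; (ii) for each edge, some bag contains both endpoints; (iii) the bags containing any fixed vertex form a subtree. All hold, so the decomposition is valid with width 4 − 1 = 3.

Yes; width 3.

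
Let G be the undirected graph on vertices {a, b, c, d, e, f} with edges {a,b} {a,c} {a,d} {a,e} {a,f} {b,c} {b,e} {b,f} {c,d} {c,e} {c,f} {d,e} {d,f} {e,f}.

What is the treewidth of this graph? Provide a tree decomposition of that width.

Every bag has size at most 5, so the width is 5 − 1 = 4 and tw(G) ≤ 4. Conversely, {a, c, d, e, f} is a clique of size 5, and the vertices of any clique must share a bag in every tree decomposition; so some bag has ≥ 5 vertices and tw(G) ≥ 4. Therefore the treewidth is 4.

Treewidth 4.
Bags: B1 = {a, c, d, e, f}  B2 = {a, b, c, e, f}
Tree: B1–B2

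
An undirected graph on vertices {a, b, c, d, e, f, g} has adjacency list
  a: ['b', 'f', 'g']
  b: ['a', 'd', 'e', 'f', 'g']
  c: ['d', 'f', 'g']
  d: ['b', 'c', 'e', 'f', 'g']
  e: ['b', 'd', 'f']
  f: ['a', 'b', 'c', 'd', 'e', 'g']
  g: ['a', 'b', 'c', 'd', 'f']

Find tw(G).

A width-3 tree decomposition is:
Bags: B1 = {b, d, e, f}  B2 = {b, d, f, g}  B3 = {c, d, f, g}  B4 = {a, b, f, g}
Tree: B1–B2, B2–B3, B2–B4
Every bag has size at most 4, so the width is 4 − 1 = 3 and tw(G) ≤ 3. On the other hand G contains the 4-clique {c, d, f, g}. A clique must lie in a single bag of any decomposition, so no decomposition can have width below 3. Therefore the treewidth is 3.

3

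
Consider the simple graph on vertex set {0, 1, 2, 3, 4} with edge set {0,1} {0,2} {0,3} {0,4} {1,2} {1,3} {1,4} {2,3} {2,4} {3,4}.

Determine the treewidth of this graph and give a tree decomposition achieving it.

With just one bag of size 5, the width is 5 − 1 = 4, so tw(G) ≤ 4. On the other hand G contains the 5-clique {0, 1, 2, 3, 4}. A clique must lie in a single bag of any decomposition, so no decomposition can have width below 4. The upper and lower bounds meet at 4, so that is the treewidth.

Treewidth 4.
One optimal decomposition is:
Bags: B1 = {0, 1, 2, 3, 4}
Tree: (single bag)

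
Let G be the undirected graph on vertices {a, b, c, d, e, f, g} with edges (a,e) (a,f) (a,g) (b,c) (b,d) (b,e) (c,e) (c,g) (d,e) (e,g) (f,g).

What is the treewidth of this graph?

2

A width-2 tree decomposition is:
Bags: B1 = {b, c, e}  B2 = {c, e, g}  B3 = {a, e, g}  B4 = {b, d, e}  B5 = {a, f, g}
Tree: B1–B2, B2–B3, B1–B4, B3–B5
The largest bag has 3 vertices, giving width 2; this decomposition certifies tw(G) ≤ 2. On the other hand G contains the 3-clique {b, d, e}. A clique must lie in a single bag of any decomposition, so no decomposition can have width below 2. Therefore the treewidth is 2.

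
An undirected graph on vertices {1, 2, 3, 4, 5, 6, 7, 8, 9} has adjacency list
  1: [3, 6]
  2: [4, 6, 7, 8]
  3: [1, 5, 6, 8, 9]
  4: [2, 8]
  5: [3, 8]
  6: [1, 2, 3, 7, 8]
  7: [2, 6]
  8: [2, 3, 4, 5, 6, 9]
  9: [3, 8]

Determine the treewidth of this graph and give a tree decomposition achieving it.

Treewidth 2.
One such decomposition:
Bags: B1 = {2, 6, 8}  B2 = {3, 6, 8}  B3 = {2, 4, 8}  B4 = {2, 6, 7}  B5 = {3, 8, 9}  B6 = {3, 5, 8}  B7 = {1, 3, 6}
Tree: B1–B2, B1–B3, B1–B4, B2–B5, B2–B6, B2–B7

The largest bag has 3 vertices, giving width 2; this decomposition certifies tw(G) ≤ 2. For the lower bound, the 3 vertices {2, 4, 8} are pairwise adjacent, and any tree decomposition puts a clique entirely inside one bag — forcing width ≥ 2. Combining the bounds, tw(G) = 2.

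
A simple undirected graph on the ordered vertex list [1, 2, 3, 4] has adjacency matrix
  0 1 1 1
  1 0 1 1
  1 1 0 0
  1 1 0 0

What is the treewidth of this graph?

2

A width-2 tree decomposition is:
Bags: B1 = {1, 2, 4}  B2 = {1, 2, 3}
Tree: B1–B2
Each bag holds 3 vertices, so the decomposition has width 2, which upper-bounds the treewidth. For the lower bound, the 3 vertices {1, 2, 3} are pairwise adjacent, and any tree decomposition puts a clique entirely inside one bag — forcing width ≥ 2. The upper and lower bounds meet at 2, so that is the treewidth.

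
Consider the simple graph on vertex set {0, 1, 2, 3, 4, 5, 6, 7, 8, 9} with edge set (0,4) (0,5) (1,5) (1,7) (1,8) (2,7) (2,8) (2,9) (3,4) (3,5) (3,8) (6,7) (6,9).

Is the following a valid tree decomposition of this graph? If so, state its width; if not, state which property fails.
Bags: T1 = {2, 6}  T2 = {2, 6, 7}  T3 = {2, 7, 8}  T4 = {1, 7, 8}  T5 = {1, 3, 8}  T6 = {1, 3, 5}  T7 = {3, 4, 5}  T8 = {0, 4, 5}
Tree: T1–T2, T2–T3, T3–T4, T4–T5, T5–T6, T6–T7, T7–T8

No — vertex 9 appears in no bag.

A tree decomposition must satisfy three properties: every vertex lies in some bag; for every edge, both endpoints lie together in some bag; and for every vertex, the bags containing it form a connected subtree. Here vertex 9 appears in no bag, so the decomposition is invalid.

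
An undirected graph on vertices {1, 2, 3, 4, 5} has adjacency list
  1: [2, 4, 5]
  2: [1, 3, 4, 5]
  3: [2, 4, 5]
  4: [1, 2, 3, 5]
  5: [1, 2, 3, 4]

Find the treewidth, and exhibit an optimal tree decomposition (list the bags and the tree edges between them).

Treewidth 3.
One optimal decomposition is:
Bags: B1 = {1, 2, 4, 5}  B2 = {2, 3, 4, 5}
Tree: B1–B2

Each bag holds 4 vertices, so the decomposition has width 3, which upper-bounds the treewidth. On the other hand G contains the 4-clique {1, 2, 4, 5}. A clique must lie in a single bag of any decomposition, so no decomposition can have width below 3. Combining the bounds, tw(G) = 3.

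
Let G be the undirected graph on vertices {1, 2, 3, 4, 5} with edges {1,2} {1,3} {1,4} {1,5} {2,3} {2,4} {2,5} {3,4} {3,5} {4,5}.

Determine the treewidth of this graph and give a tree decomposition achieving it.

A single bag containing all 5 vertices is trivially a valid decomposition of width 4. On the other hand G contains the 5-clique {1, 2, 3, 4, 5}. A clique must lie in a single bag of any decomposition, so no decomposition can have width below 4. Combining the bounds, tw(G) = 4.

Treewidth 4.
One such decomposition:
Bags: B1 = {1, 2, 3, 4, 5}
Tree: (single bag)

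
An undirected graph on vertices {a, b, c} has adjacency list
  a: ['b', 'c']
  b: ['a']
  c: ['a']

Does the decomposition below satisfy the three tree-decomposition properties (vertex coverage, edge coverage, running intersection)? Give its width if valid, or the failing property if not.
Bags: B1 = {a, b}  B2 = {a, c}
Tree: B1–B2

Vertex coverage: the bags together contain {a, b, c}, the full vertex set. Edge coverage: each edge of G has both endpoints in at least one bag. Running intersection: for every vertex, the bags containing it form a connected subtree. All three properties hold, so this is a valid tree decomposition of width max|bag| − 1 = 1, and hence tw(G) ≤ 1.

Yes; width 1.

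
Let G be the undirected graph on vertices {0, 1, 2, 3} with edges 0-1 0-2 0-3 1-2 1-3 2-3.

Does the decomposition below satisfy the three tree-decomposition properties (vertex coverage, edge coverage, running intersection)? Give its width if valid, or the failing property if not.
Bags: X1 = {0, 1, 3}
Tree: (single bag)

No — vertex 2 appears in no bag.

A tree decomposition must satisfy three properties: every vertex lies in some bag; for every edge, both endpoints lie together in some bag; and for every vertex, the bags containing it form a connected subtree. Here vertex 2 appears in no bag, so the decomposition is invalid.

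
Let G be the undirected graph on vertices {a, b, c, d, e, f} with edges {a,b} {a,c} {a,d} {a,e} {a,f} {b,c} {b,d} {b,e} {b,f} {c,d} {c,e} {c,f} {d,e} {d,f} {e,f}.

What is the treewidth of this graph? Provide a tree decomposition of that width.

With just one bag of size 6, the width is 6 − 1 = 5, so tw(G) ≤ 5. Conversely, {a, b, c, d, e, f} is a clique of size 6, and the vertices of any clique must share a bag in every tree decomposition; so some bag has ≥ 6 vertices and tw(G) ≥ 5. Hence tw(G) = 5 exactly.

Treewidth 5.
Bags: B1 = {a, b, c, d, e, f}
Tree: (single bag)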